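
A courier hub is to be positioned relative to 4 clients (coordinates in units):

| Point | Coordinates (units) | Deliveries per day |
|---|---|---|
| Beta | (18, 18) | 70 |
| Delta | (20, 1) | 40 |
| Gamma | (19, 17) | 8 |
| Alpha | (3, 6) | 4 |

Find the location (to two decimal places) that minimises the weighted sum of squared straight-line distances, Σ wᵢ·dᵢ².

The minimiser of Σwᵢ‖p−pᵢ‖² is the weighted centroid p* = (Σwᵢpᵢ)/(Σwᵢ).
Σwᵢ = 122.
Σwᵢxᵢ = 70·18 + 40·20 + 8·19 + 4·3 = 2224.
Σwᵢyᵢ = 70·18 + 40·1 + 8·17 + 4·6 = 1460.
x* = 2224/122 = 18.23, y* = 1460/122 = 11.97.

(18.23, 11.97)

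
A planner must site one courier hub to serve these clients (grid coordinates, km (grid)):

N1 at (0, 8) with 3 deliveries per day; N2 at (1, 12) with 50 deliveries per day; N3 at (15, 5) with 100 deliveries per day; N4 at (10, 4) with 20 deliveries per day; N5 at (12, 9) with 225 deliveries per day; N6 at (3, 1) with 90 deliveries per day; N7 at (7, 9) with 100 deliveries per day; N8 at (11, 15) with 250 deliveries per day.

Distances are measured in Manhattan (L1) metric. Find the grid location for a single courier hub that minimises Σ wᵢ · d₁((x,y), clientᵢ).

Manhattan distance separates: Σwᵢ(|x−xᵢ|+|y−yᵢ|) = Σwᵢ|x−xᵢ| + Σwᵢ|y−yᵢ|, so x and y are optimised independently as 1-D weighted medians.
Total weight W = 838; half = 419.
x-coordinate, sorted with cumulative weight:
  x=0 (N1, w=3) cum 3
  x=1 (N2, w=50) cum 53
  x=3 (N6, w=90) cum 143
  x=7 (N7, w=100) cum 243
  x=10 (N4, w=20) cum 263
  x=11 (N8, w=250) cum 513  ← median
  x=12 (N5, w=225) cum 738
  x=15 (N3, w=100) cum 838
⇒ x* = 11
y-coordinate, sorted with cumulative weight:
  y=1 (N6, w=90) cum 90
  y=4 (N4, w=20) cum 110
  y=5 (N3, w=100) cum 210
  y=8 (N1, w=3) cum 213
  y=9 (N5, w=225) cum 438  ← median
  y=9 (N7, w=100) cum 538
  y=12 (N2, w=50) cum 588
  y=15 (N8, w=250) cum 838
⇒ y* = 9

(11, 9)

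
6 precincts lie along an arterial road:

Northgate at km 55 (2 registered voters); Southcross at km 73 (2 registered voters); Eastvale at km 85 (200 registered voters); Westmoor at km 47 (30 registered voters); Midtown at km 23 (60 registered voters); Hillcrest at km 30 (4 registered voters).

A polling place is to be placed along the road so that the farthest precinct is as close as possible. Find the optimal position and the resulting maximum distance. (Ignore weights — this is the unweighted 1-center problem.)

location 54, max distance 31

The 1-center on a line is the midpoint of the two extreme points: leftmost at 23, rightmost at 85.
Optimal location = (23 + 85)/2 = 54; maximum distance = (85 − 23)/2 = 31.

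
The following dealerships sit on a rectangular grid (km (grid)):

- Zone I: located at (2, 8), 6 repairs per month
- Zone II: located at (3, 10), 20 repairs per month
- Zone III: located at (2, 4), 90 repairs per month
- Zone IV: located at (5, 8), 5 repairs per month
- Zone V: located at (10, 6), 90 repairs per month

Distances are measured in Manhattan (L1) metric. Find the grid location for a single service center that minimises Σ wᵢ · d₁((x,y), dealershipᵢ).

(3, 6)

Manhattan distance separates: Σwᵢ(|x−xᵢ|+|y−yᵢ|) = Σwᵢ|x−xᵢ| + Σwᵢ|y−yᵢ|, so x and y are optimised independently as 1-D weighted medians.
Total weight W = 211; half = 105.5.
x-coordinate, sorted with cumulative weight:
  x=2 (Zone I, w=6) cum 6
  x=2 (Zone III, w=90) cum 96
  x=3 (Zone II, w=20) cum 116  ← median
  x=5 (Zone IV, w=5) cum 121
  x=10 (Zone V, w=90) cum 211
⇒ x* = 3
y-coordinate, sorted with cumulative weight:
  y=4 (Zone III, w=90) cum 90
  y=6 (Zone V, w=90) cum 180  ← median
  y=8 (Zone I, w=6) cum 186
  y=8 (Zone IV, w=5) cum 191
  y=10 (Zone II, w=20) cum 211
⇒ y* = 6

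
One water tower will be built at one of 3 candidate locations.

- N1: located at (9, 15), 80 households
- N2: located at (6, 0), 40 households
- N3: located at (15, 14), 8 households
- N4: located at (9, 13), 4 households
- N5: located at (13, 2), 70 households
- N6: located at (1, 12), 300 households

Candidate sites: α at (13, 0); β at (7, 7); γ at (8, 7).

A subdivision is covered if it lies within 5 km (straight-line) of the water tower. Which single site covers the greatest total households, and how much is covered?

α, covering 70

Coverage radius r = 5 km; a point is covered iff (Δx)²+(Δy)² ≤ 5² = 25.
  α (13, 0): covers {N5} → 70
  β (7, 7): covers {none} → 0
  γ (8, 7): covers {none} → 0
Maximum coverage at α: 70 households.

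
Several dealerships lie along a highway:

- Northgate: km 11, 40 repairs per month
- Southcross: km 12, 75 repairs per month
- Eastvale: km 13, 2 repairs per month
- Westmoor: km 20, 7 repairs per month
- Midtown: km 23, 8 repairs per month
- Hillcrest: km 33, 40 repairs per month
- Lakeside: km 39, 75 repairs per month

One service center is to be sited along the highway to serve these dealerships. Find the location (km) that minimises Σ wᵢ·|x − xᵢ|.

x = 20

For a sum of weighted absolute distances on a line, the optimum is the weighted median (not the mean). Total weight W = 247; half-weight = 123.5.
Sort by position and accumulate weight:
  km 11 (Northgate, w=40) → cum 40
  km 12 (Southcross, w=75) → cum 115
  km 13 (Eastvale, w=2) → cum 117
  km 20 (Westmoor, w=7) → cum 124  ≥ 123.5 → median here
  km 23 (Midtown, w=8) → cum 132
  km 33 (Hillcrest, w=40) → cum 172
  km 39 (Lakeside, w=75) → cum 247
Optimal location: km 20.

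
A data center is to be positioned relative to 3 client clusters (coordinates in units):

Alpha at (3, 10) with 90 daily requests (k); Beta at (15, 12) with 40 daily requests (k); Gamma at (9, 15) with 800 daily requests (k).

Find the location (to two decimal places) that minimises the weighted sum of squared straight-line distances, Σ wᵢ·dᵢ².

(8.68, 14.39)

The minimiser of Σwᵢ‖p−pᵢ‖² is the weighted centroid p* = (Σwᵢpᵢ)/(Σwᵢ).
Σwᵢ = 930.
Σwᵢxᵢ = 90·3 + 40·15 + 800·9 = 8070.
Σwᵢyᵢ = 90·10 + 40·12 + 800·15 = 13380.
x* = 8070/930 = 8.68, y* = 13380/930 = 14.39.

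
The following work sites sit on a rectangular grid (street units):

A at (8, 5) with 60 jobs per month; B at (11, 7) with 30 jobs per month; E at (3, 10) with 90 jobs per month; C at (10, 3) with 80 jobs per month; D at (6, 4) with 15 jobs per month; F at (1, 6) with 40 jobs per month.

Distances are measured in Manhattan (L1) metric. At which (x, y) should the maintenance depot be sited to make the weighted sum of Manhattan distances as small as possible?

Manhattan distance separates: Σwᵢ(|x−xᵢ|+|y−yᵢ|) = Σwᵢ|x−xᵢ| + Σwᵢ|y−yᵢ|, so x and y are optimised independently as 1-D weighted medians.
Total weight W = 315; half = 157.5.
x-coordinate, sorted with cumulative weight:
  x=1 (F, w=40) cum 40
  x=3 (E, w=90) cum 130
  x=6 (D, w=15) cum 145
  x=8 (A, w=60) cum 205  ← median
  x=10 (C, w=80) cum 285
  x=11 (B, w=30) cum 315
⇒ x* = 8
y-coordinate, sorted with cumulative weight:
  y=3 (C, w=80) cum 80
  y=4 (D, w=15) cum 95
  y=5 (A, w=60) cum 155
  y=6 (F, w=40) cum 195  ← median
  y=7 (B, w=30) cum 225
  y=10 (E, w=90) cum 315
⇒ y* = 6

(8, 6)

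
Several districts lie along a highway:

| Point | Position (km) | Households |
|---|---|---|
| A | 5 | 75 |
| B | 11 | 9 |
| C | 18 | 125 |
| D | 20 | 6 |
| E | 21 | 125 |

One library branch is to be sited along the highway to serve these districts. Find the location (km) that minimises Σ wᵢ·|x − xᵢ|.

For a sum of weighted absolute distances on a line, the optimum is the weighted median (not the mean). Total weight W = 340; half-weight = 170.
Sort by position and accumulate weight:
  km 5 (A, w=75) → cum 75
  km 11 (B, w=9) → cum 84
  km 18 (C, w=125) → cum 209  ≥ 170 → median here
  km 20 (D, w=6) → cum 215
  km 21 (E, w=125) → cum 340
Optimal location: km 18.

x = 18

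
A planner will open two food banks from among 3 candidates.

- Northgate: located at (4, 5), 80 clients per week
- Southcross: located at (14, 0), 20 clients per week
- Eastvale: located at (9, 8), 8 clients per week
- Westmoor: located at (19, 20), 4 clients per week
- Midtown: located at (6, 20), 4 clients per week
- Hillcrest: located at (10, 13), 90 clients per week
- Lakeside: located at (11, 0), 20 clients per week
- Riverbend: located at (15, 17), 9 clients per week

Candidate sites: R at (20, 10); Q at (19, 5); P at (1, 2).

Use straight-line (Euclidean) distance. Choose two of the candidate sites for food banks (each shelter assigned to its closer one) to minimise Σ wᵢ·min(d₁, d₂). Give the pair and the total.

{R, P}, total 1982.7

Evaluate every pair (each demand assigned to the nearer of the two):
  {R, P}: total = 1982.7
  {Q, P}: total = 2081.8
  {R, Q}: total = 2739.7
Best pair: {R, P} with total 1982.7.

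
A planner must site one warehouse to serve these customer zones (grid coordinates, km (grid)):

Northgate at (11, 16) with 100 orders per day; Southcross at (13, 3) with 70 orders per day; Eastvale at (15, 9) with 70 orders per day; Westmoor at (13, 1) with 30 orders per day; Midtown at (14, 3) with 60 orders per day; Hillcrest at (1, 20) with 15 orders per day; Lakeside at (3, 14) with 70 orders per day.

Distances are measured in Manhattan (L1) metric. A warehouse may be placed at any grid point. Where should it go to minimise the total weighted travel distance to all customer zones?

Manhattan distance separates: Σwᵢ(|x−xᵢ|+|y−yᵢ|) = Σwᵢ|x−xᵢ| + Σwᵢ|y−yᵢ|, so x and y are optimised independently as 1-D weighted medians.
Total weight W = 415; half = 207.5.
x-coordinate, sorted with cumulative weight:
  x=1 (Hillcrest, w=15) cum 15
  x=3 (Lakeside, w=70) cum 85
  x=11 (Northgate, w=100) cum 185
  x=13 (Southcross, w=70) cum 255  ← median
  x=13 (Westmoor, w=30) cum 285
  x=14 (Midtown, w=60) cum 345
  x=15 (Eastvale, w=70) cum 415
⇒ x* = 13
y-coordinate, sorted with cumulative weight:
  y=1 (Westmoor, w=30) cum 30
  y=3 (Southcross, w=70) cum 100
  y=3 (Midtown, w=60) cum 160
  y=9 (Eastvale, w=70) cum 230  ← median
  y=14 (Lakeside, w=70) cum 300
  y=16 (Northgate, w=100) cum 400
  y=20 (Hillcrest, w=15) cum 415
⇒ y* = 9

(13, 9)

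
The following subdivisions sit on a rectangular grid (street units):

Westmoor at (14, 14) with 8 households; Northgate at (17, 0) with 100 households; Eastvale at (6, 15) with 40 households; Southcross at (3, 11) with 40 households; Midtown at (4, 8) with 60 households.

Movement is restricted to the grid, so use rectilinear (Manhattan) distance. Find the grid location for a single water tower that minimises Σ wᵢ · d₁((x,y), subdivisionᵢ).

Manhattan distance separates: Σwᵢ(|x−xᵢ|+|y−yᵢ|) = Σwᵢ|x−xᵢ| + Σwᵢ|y−yᵢ|, so x and y are optimised independently as 1-D weighted medians.
Total weight W = 248; half = 124.
x-coordinate, sorted with cumulative weight:
  x=3 (Southcross, w=40) cum 40
  x=4 (Midtown, w=60) cum 100
  x=6 (Eastvale, w=40) cum 140  ← median
  x=14 (Westmoor, w=8) cum 148
  x=17 (Northgate, w=100) cum 248
⇒ x* = 6
y-coordinate, sorted with cumulative weight:
  y=0 (Northgate, w=100) cum 100
  y=8 (Midtown, w=60) cum 160  ← median
  y=11 (Southcross, w=40) cum 200
  y=14 (Westmoor, w=8) cum 208
  y=15 (Eastvale, w=40) cum 248
⇒ y* = 8

(6, 8)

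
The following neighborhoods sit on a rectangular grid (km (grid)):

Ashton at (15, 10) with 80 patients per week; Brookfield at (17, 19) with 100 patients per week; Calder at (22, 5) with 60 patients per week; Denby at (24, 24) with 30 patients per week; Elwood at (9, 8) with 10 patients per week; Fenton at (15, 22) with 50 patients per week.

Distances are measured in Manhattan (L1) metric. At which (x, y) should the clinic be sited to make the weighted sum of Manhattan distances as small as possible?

Manhattan distance separates: Σwᵢ(|x−xᵢ|+|y−yᵢ|) = Σwᵢ|x−xᵢ| + Σwᵢ|y−yᵢ|, so x and y are optimised independently as 1-D weighted medians.
Total weight W = 330; half = 165.
x-coordinate, sorted with cumulative weight:
  x=9 (Elwood, w=10) cum 10
  x=15 (Ashton, w=80) cum 90
  x=15 (Fenton, w=50) cum 140
  x=17 (Brookfield, w=100) cum 240  ← median
  x=22 (Calder, w=60) cum 300
  x=24 (Denby, w=30) cum 330
⇒ x* = 17
y-coordinate, sorted with cumulative weight:
  y=5 (Calder, w=60) cum 60
  y=8 (Elwood, w=10) cum 70
  y=10 (Ashton, w=80) cum 150
  y=19 (Brookfield, w=100) cum 250  ← median
  y=22 (Fenton, w=50) cum 300
  y=24 (Denby, w=30) cum 330
⇒ y* = 19

(17, 19)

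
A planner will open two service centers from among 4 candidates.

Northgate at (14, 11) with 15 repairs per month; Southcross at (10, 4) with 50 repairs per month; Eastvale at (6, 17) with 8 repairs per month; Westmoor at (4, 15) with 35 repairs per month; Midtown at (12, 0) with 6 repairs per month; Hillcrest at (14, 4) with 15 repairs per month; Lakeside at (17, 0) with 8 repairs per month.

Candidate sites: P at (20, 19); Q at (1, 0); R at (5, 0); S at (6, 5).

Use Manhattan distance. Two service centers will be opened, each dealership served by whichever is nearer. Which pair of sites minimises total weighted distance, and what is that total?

Evaluate every pair (each demand assigned to the nearer of the two):
  {R, S}: total = 1249
  {P, S}: total = 1305
  {Q, S}: total = 1305
  {P, R}: total = 1681
  {Q, R}: total = 1787
  {P, Q}: total = 2067
Best pair: {R, S} with total 1249.

{R, S}, total 1249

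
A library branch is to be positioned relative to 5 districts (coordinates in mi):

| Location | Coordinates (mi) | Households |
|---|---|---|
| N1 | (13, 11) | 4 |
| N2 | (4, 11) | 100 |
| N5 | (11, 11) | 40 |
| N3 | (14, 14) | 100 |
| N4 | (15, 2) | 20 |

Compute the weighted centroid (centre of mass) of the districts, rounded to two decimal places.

(9.82, 11.45)

The minimiser of Σwᵢ‖p−pᵢ‖² is the weighted centroid p* = (Σwᵢpᵢ)/(Σwᵢ).
Σwᵢ = 264.
Σwᵢxᵢ = 4·13 + 100·4 + 40·11 + 100·14 + 20·15 = 2592.
Σwᵢyᵢ = 4·11 + 100·11 + 40·11 + 100·14 + 20·2 = 3024.
x* = 2592/264 = 9.82, y* = 3024/264 = 11.45.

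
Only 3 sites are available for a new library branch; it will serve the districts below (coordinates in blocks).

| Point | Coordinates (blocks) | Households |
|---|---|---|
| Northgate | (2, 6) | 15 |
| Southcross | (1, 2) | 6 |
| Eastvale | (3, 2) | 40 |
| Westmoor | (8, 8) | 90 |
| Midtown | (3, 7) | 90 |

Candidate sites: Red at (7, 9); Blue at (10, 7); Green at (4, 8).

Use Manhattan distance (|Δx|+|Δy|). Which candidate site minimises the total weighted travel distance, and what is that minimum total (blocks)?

Green, total 934 blocks

Total weighted distance at each candidate:
  Red (7, 9): total = 1358
  Blue (10, 7): total = 1599
  Green (4, 8): total = 934
Minimum is at Green with total 934 blocks.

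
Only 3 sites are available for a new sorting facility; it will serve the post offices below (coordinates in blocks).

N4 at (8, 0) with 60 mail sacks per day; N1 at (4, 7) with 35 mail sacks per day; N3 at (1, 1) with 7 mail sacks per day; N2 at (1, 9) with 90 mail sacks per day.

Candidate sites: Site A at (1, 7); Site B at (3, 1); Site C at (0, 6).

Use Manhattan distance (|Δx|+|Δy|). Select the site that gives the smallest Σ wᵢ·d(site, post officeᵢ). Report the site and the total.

Site A, total 1167 blocks

Total weighted distance at each candidate:
  Site A (1, 7): total = 1167
  Site B (3, 1): total = 1519
  Site C (0, 6): total = 1417
Minimum is at Site A with total 1167 blocks.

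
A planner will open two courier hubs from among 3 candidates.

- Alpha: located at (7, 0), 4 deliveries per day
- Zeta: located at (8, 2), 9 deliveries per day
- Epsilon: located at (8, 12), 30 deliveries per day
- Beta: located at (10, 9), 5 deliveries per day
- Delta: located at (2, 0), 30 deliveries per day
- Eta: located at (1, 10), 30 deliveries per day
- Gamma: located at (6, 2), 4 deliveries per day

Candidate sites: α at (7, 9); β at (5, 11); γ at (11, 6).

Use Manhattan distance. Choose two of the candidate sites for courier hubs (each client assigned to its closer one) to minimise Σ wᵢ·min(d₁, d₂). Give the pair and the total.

{α, β}, total 845

Evaluate every pair (each demand assigned to the nearer of the two):
  {α, β}: total = 845
  {β, γ}: total = 849
  {α, γ}: total = 896
Best pair: {α, β} with total 845.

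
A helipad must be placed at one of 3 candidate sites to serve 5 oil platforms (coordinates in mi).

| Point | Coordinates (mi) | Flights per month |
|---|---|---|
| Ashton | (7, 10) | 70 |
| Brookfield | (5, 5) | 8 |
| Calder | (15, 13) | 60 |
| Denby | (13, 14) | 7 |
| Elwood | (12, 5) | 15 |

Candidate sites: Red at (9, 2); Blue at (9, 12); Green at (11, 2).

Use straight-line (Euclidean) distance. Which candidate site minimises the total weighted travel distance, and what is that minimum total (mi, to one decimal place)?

Blue, total 773.0 mi

Total weighted distance at each candidate:
  Red (9, 2): total = 1521.2
  Blue (9, 12): total = 773.0
  Green (11, 2): total = 1514.6
Minimum is at Blue with total 773.0 mi.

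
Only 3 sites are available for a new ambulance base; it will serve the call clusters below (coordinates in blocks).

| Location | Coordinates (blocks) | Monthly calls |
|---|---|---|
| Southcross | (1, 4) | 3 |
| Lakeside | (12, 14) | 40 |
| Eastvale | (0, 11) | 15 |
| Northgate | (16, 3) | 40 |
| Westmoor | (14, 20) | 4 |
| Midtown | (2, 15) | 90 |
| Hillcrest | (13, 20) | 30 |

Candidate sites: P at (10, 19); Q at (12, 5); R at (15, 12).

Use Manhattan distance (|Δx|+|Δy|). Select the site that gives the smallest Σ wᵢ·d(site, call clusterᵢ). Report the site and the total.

Total weighted distance at each candidate:
  P (10, 19): total = 2722
  Q (12, 5): total = 3254
  R (15, 12): total = 2682
Minimum is at R with total 2682 blocks.

R, total 2682 blocks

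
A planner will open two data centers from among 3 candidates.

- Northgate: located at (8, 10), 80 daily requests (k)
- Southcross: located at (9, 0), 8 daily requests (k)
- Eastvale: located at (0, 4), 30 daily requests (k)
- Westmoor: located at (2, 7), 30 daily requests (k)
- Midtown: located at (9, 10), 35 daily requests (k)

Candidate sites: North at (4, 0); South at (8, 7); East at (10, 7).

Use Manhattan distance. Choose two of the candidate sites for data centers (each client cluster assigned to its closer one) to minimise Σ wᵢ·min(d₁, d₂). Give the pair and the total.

{North, South}, total 840

Evaluate every pair (each demand assigned to the nearer of the two):
  {North, South}: total = 840
  {South, East}: total = 954
  {North, East}: total = 1060
Best pair: {North, South} with total 840.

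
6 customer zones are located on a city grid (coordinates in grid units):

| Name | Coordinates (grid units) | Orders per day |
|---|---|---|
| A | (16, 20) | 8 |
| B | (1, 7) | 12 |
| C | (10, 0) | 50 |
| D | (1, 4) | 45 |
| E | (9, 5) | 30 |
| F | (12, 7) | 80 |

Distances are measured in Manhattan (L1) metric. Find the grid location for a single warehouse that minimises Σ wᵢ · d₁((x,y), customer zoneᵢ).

(10, 5)

Manhattan distance separates: Σwᵢ(|x−xᵢ|+|y−yᵢ|) = Σwᵢ|x−xᵢ| + Σwᵢ|y−yᵢ|, so x and y are optimised independently as 1-D weighted medians.
Total weight W = 225; half = 112.5.
x-coordinate, sorted with cumulative weight:
  x=1 (B, w=12) cum 12
  x=1 (D, w=45) cum 57
  x=9 (E, w=30) cum 87
  x=10 (C, w=50) cum 137  ← median
  x=12 (F, w=80) cum 217
  x=16 (A, w=8) cum 225
⇒ x* = 10
y-coordinate, sorted with cumulative weight:
  y=0 (C, w=50) cum 50
  y=4 (D, w=45) cum 95
  y=5 (E, w=30) cum 125  ← median
  y=7 (B, w=12) cum 137
  y=7 (F, w=80) cum 217
  y=20 (A, w=8) cum 225
⇒ y* = 5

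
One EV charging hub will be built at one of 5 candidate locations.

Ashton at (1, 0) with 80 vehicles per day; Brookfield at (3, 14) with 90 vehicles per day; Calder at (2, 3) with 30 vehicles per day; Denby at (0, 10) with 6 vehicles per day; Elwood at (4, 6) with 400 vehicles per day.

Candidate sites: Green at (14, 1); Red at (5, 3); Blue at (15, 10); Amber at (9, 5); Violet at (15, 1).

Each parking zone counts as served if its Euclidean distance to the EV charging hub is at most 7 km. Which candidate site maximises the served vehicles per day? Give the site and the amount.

Red, covering 510

Coverage radius r = 7 km; a point is covered iff (Δx)²+(Δy)² ≤ 7² = 49.
  Green (14, 1): covers {none} → 0
  Red (5, 3): covers {Ashton, Calder, Elwood} → 510
  Blue (15, 10): covers {none} → 0
  Amber (9, 5): covers {Elwood} → 400
  Violet (15, 1): covers {none} → 0
Maximum coverage at Red: 510 vehicles per day.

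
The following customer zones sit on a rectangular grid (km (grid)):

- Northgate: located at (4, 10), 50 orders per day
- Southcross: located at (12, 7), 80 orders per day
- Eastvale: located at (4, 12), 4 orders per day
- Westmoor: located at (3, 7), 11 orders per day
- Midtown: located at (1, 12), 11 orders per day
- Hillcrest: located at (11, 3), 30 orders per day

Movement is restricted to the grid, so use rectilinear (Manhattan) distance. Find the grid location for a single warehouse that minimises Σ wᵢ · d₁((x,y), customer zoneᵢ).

Manhattan distance separates: Σwᵢ(|x−xᵢ|+|y−yᵢ|) = Σwᵢ|x−xᵢ| + Σwᵢ|y−yᵢ|, so x and y are optimised independently as 1-D weighted medians.
Total weight W = 186; half = 93.
x-coordinate, sorted with cumulative weight:
  x=1 (Midtown, w=11) cum 11
  x=3 (Westmoor, w=11) cum 22
  x=4 (Northgate, w=50) cum 72
  x=4 (Eastvale, w=4) cum 76
  x=11 (Hillcrest, w=30) cum 106  ← median
  x=12 (Southcross, w=80) cum 186
⇒ x* = 11
y-coordinate, sorted with cumulative weight:
  y=3 (Hillcrest, w=30) cum 30
  y=7 (Southcross, w=80) cum 110  ← median
  y=7 (Westmoor, w=11) cum 121
  y=10 (Northgate, w=50) cum 171
  y=12 (Eastvale, w=4) cum 175
  y=12 (Midtown, w=11) cum 186
⇒ y* = 7

(11, 7)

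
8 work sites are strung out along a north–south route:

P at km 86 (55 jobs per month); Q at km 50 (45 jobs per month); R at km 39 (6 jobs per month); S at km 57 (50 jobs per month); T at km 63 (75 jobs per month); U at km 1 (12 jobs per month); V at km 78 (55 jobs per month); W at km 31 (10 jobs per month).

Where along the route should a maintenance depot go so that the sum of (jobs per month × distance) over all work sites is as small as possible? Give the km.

x = 63

For a sum of weighted absolute distances on a line, the optimum is the weighted median (not the mean). Total weight W = 308; half-weight = 154.
Sort by position and accumulate weight:
  km 1 (U, w=12) → cum 12
  km 31 (W, w=10) → cum 22
  km 39 (R, w=6) → cum 28
  km 50 (Q, w=45) → cum 73
  km 57 (S, w=50) → cum 123
  km 63 (T, w=75) → cum 198  ≥ 154 → median here
  km 78 (V, w=55) → cum 253
  km 86 (P, w=55) → cum 308
Optimal location: km 63.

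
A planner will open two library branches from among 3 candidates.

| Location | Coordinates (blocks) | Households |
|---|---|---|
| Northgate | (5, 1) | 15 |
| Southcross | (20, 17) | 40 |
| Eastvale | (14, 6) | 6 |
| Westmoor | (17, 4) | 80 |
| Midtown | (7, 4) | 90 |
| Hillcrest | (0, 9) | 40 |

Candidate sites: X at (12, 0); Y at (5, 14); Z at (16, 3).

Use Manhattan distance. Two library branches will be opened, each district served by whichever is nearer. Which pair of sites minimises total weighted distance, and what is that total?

Evaluate every pair (each demand assigned to the nearer of the two):
  {Y, Z}: total = 2405
  {X, Z}: total = 2680
  {X, Y}: total = 2818
Best pair: {Y, Z} with total 2405.

{Y, Z}, total 2405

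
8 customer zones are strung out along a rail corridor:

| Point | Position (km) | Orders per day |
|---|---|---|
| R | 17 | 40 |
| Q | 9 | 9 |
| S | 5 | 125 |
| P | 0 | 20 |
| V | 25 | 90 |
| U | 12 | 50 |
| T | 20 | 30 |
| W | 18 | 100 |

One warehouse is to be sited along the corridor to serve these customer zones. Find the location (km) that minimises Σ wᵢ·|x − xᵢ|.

x = 17

For a sum of weighted absolute distances on a line, the optimum is the weighted median (not the mean). Total weight W = 464; half-weight = 232.
Sort by position and accumulate weight:
  km 0 (P, w=20) → cum 20
  km 5 (S, w=125) → cum 145
  km 9 (Q, w=9) → cum 154
  km 12 (U, w=50) → cum 204
  km 17 (R, w=40) → cum 244  ≥ 232 → median here
  km 18 (W, w=100) → cum 344
  km 20 (T, w=30) → cum 374
  km 25 (V, w=90) → cum 464
Optimal location: km 17.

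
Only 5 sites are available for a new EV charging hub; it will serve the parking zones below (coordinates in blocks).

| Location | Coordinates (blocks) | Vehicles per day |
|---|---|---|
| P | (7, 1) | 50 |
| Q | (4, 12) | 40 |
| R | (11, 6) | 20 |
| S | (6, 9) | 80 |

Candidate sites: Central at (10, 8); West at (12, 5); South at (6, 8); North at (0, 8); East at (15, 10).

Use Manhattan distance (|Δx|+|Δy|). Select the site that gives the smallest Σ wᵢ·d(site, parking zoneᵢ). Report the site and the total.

South, total 860 blocks

Total weighted distance at each candidate:
  Central (10, 8): total = 1360
  West (12, 5): total = 1890
  South (6, 8): total = 860
  North (0, 8): total = 1840
  East (15, 10): total = 2330
Minimum is at South with total 860 blocks.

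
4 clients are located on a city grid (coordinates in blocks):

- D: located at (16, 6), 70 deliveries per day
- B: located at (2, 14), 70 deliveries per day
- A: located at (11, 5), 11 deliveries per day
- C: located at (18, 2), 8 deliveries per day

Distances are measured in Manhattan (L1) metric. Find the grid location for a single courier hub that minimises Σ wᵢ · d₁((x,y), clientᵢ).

Manhattan distance separates: Σwᵢ(|x−xᵢ|+|y−yᵢ|) = Σwᵢ|x−xᵢ| + Σwᵢ|y−yᵢ|, so x and y are optimised independently as 1-D weighted medians.
Total weight W = 159; half = 79.5.
x-coordinate, sorted with cumulative weight:
  x=2 (B, w=70) cum 70
  x=11 (A, w=11) cum 81  ← median
  x=16 (D, w=70) cum 151
  x=18 (C, w=8) cum 159
⇒ x* = 11
y-coordinate, sorted with cumulative weight:
  y=2 (C, w=8) cum 8
  y=5 (A, w=11) cum 19
  y=6 (D, w=70) cum 89  ← median
  y=14 (B, w=70) cum 159
⇒ y* = 6

(11, 6)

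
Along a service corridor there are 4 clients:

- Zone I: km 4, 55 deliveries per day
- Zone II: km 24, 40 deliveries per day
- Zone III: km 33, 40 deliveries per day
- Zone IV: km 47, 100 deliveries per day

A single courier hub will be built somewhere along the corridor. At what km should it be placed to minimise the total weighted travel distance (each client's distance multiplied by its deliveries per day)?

x = 33

For a sum of weighted absolute distances on a line, the optimum is the weighted median (not the mean). Total weight W = 235; half-weight = 117.5.
Sort by position and accumulate weight:
  km 4 (Zone I, w=55) → cum 55
  km 24 (Zone II, w=40) → cum 95
  km 33 (Zone III, w=40) → cum 135  ≥ 117.5 → median here
  km 47 (Zone IV, w=100) → cum 235
Optimal location: km 33.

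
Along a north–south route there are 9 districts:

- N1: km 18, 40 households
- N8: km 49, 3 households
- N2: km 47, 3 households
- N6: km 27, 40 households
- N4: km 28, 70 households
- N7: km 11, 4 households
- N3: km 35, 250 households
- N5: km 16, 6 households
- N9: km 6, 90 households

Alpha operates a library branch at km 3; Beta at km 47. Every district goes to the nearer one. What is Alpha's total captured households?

140

The indifferent point is the midpoint (3+47)/2 = 25; districts left of it (closer to Alpha at 3) go to Alpha, those right go to Beta.
  N9 at 6 (w=90) → Alpha
  N7 at 11 (w=4) → Alpha
  N5 at 16 (w=6) → Alpha
  N1 at 18 (w=40) → Alpha
  N6 at 27 (w=40) → Beta
  N4 at 28 (w=70) → Beta
  N3 at 35 (w=250) → Beta
  N2 at 47 (w=3) → Beta
  N8 at 49 (w=3) → Beta
Alpha captures 140; Beta captures 366.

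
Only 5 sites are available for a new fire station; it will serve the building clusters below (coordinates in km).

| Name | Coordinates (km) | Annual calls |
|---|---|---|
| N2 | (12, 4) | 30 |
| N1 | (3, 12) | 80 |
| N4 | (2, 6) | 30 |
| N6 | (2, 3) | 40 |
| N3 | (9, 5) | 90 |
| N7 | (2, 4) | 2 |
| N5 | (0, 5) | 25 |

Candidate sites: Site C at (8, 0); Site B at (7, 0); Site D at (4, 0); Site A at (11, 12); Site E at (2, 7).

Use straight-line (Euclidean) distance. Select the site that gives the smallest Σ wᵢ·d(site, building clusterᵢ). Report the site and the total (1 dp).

Total weighted distance at each candidate:
  Site C (8, 0): total = 2441.8
  Site B (7, 0): total = 2384.1
  Site D (4, 0): total = 2371.0
  Site A (11, 12): total = 2720.7
  Site E (2, 7): total = 1643.1
Minimum is at Site E with total 1643.1 km.

Site E, total 1643.1 km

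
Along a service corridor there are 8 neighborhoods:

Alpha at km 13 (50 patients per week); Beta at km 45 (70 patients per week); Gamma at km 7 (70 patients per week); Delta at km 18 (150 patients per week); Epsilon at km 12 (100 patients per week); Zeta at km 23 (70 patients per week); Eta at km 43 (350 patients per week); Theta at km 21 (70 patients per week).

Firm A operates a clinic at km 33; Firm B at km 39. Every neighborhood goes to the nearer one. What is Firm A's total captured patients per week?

The indifferent point is the midpoint (33+39)/2 = 36; neighborhoods left of it (closer to Firm A at 33) go to Firm A, those right go to Firm B.
  Gamma at 7 (w=70) → Firm A
  Epsilon at 12 (w=100) → Firm A
  Alpha at 13 (w=50) → Firm A
  Delta at 18 (w=150) → Firm A
  Theta at 21 (w=70) → Firm A
  Zeta at 23 (w=70) → Firm A
  Eta at 43 (w=350) → Firm B
  Beta at 45 (w=70) → Firm B
Firm A captures 510; Firm B captures 420.

510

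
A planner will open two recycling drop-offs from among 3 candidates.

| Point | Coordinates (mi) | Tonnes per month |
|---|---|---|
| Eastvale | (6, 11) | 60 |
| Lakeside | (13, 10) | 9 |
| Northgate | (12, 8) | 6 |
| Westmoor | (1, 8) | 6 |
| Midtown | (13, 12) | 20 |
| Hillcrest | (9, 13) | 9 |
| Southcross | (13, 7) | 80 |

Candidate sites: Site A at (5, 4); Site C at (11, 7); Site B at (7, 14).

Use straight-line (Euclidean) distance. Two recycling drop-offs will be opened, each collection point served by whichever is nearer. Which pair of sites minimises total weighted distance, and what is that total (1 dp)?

{Site C, Site B}, total 569.4

Evaluate every pair (each demand assigned to the nearer of the two):
  {Site C, Site B}: total = 569.4
  {Site A, Site C}: total = 783.7
  {Site A, Site B}: total = 1165.6
Best pair: {Site C, Site B} with total 569.4.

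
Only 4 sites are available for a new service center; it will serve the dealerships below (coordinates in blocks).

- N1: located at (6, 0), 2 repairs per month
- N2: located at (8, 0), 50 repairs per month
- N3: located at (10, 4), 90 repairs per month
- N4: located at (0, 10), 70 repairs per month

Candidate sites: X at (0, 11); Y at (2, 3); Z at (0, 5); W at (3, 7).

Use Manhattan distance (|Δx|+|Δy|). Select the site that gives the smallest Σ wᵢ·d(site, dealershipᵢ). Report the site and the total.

Total weighted distance at each candidate:
  X (0, 11): total = 2584
  Y (2, 3): total = 1904
  Z (0, 5): total = 2012
  W (3, 7): total = 1940
Minimum is at Y with total 1904 blocks.

Y, total 1904 blocks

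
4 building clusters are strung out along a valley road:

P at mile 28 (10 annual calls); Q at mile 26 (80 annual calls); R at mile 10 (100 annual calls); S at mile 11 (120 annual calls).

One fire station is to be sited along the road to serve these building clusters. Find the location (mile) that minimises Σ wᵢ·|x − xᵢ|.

For a sum of weighted absolute distances on a line, the optimum is the weighted median (not the mean). Total weight W = 310; half-weight = 155.
Sort by position and accumulate weight:
  mile 10 (R, w=100) → cum 100
  mile 11 (S, w=120) → cum 220  ≥ 155 → median here
  mile 26 (Q, w=80) → cum 300
  mile 28 (P, w=10) → cum 310
Optimal location: mile 11.

x = 11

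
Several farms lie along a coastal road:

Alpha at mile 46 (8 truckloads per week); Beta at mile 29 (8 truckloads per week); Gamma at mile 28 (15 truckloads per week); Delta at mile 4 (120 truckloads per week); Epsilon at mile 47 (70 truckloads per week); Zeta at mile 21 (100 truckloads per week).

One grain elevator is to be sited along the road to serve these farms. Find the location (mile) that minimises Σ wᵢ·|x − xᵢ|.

x = 21

For a sum of weighted absolute distances on a line, the optimum is the weighted median (not the mean). Total weight W = 321; half-weight = 160.5.
Sort by position and accumulate weight:
  mile 4 (Delta, w=120) → cum 120
  mile 21 (Zeta, w=100) → cum 220  ≥ 160.5 → median here
  mile 28 (Gamma, w=15) → cum 235
  mile 29 (Beta, w=8) → cum 243
  mile 46 (Alpha, w=8) → cum 251
  mile 47 (Epsilon, w=70) → cum 321
Optimal location: mile 21.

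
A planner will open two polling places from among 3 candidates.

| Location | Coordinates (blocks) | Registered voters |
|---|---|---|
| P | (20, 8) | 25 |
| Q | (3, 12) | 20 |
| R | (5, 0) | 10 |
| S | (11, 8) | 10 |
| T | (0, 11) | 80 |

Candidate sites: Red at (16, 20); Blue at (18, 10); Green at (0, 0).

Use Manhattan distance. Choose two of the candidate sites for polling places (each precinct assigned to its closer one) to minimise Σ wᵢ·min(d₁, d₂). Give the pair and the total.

{Blue, Green}, total 1420

Evaluate every pair (each demand assigned to the nearer of the two):
  {Blue, Green}: total = 1420
  {Red, Green}: total = 1800
  {Red, Blue}: total = 2280
Best pair: {Blue, Green} with total 1420.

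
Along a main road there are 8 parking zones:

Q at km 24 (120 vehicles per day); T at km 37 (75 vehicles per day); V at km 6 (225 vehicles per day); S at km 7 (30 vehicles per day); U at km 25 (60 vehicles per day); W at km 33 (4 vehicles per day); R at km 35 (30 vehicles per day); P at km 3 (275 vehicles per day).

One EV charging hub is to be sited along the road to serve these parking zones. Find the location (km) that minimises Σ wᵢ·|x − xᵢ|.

For a sum of weighted absolute distances on a line, the optimum is the weighted median (not the mean). Total weight W = 819; half-weight = 409.5.
Sort by position and accumulate weight:
  km 3 (P, w=275) → cum 275
  km 6 (V, w=225) → cum 500  ≥ 409.5 → median here
  km 7 (S, w=30) → cum 530
  km 24 (Q, w=120) → cum 650
  km 25 (U, w=60) → cum 710
  km 33 (W, w=4) → cum 714
  km 35 (R, w=30) → cum 744
  km 37 (T, w=75) → cum 819
Optimal location: km 6.

x = 6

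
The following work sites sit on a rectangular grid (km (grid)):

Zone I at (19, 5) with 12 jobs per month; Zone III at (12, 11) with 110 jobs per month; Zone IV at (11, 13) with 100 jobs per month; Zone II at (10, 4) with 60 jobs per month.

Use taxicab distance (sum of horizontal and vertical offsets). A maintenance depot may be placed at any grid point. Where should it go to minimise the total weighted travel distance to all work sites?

(11, 11)

Manhattan distance separates: Σwᵢ(|x−xᵢ|+|y−yᵢ|) = Σwᵢ|x−xᵢ| + Σwᵢ|y−yᵢ|, so x and y are optimised independently as 1-D weighted medians.
Total weight W = 282; half = 141.
x-coordinate, sorted with cumulative weight:
  x=10 (Zone II, w=60) cum 60
  x=11 (Zone IV, w=100) cum 160  ← median
  x=12 (Zone III, w=110) cum 270
  x=19 (Zone I, w=12) cum 282
⇒ x* = 11
y-coordinate, sorted with cumulative weight:
  y=4 (Zone II, w=60) cum 60
  y=5 (Zone I, w=12) cum 72
  y=11 (Zone III, w=110) cum 182  ← median
  y=13 (Zone IV, w=100) cum 282
⇒ y* = 11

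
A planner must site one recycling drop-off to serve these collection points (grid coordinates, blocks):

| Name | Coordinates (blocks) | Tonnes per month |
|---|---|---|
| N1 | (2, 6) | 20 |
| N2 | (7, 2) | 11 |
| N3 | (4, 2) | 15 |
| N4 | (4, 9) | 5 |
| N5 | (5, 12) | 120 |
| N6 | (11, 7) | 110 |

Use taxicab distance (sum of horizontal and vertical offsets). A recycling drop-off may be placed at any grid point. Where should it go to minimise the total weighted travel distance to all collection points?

Manhattan distance separates: Σwᵢ(|x−xᵢ|+|y−yᵢ|) = Σwᵢ|x−xᵢ| + Σwᵢ|y−yᵢ|, so x and y are optimised independently as 1-D weighted medians.
Total weight W = 281; half = 140.5.
x-coordinate, sorted with cumulative weight:
  x=2 (N1, w=20) cum 20
  x=4 (N3, w=15) cum 35
  x=4 (N4, w=5) cum 40
  x=5 (N5, w=120) cum 160  ← median
  x=7 (N2, w=11) cum 171
  x=11 (N6, w=110) cum 281
⇒ x* = 5
y-coordinate, sorted with cumulative weight:
  y=2 (N2, w=11) cum 11
  y=2 (N3, w=15) cum 26
  y=6 (N1, w=20) cum 46
  y=7 (N6, w=110) cum 156  ← median
  y=9 (N4, w=5) cum 161
  y=12 (N5, w=120) cum 281
⇒ y* = 7

(5, 7)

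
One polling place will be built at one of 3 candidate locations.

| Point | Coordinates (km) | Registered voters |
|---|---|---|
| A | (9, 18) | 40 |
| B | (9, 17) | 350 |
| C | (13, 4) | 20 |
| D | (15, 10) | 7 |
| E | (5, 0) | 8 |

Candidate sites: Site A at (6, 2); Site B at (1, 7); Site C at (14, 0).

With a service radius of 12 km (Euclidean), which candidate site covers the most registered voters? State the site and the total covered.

Coverage radius r = 12 km; a point is covered iff (Δx)²+(Δy)² ≤ 12² = 144.
  Site A (6, 2): covers {C, E} → 28
  Site B (1, 7): covers {E} → 8
  Site C (14, 0): covers {C, D, E} → 35
Maximum coverage at Site C: 35 registered voters.

Site C, covering 35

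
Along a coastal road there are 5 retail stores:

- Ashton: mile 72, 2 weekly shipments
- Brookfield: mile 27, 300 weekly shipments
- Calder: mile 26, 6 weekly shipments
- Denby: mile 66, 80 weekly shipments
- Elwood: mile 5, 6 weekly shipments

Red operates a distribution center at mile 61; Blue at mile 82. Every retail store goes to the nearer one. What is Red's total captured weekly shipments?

392

The indifferent point is the midpoint (61+82)/2 = 71.5; retail stores left of it (closer to Red at 61) go to Red, those right go to Blue.
  Elwood at 5 (w=6) → Red
  Calder at 26 (w=6) → Red
  Brookfield at 27 (w=300) → Red
  Denby at 66 (w=80) → Red
  Ashton at 72 (w=2) → Blue
Red captures 392; Blue captures 2.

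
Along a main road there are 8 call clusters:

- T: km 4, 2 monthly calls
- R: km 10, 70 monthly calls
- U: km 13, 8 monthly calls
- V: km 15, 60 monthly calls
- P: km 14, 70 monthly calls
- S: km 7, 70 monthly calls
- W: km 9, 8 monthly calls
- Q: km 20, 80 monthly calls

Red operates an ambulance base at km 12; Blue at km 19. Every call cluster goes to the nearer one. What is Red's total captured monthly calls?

The indifferent point is the midpoint (12+19)/2 = 15.5; call clusters left of it (closer to Red at 12) go to Red, those right go to Blue.
  T at 4 (w=2) → Red
  S at 7 (w=70) → Red
  W at 9 (w=8) → Red
  R at 10 (w=70) → Red
  U at 13 (w=8) → Red
  P at 14 (w=70) → Red
  V at 15 (w=60) → Red
  Q at 20 (w=80) → Blue
Red captures 288; Blue captures 80.

288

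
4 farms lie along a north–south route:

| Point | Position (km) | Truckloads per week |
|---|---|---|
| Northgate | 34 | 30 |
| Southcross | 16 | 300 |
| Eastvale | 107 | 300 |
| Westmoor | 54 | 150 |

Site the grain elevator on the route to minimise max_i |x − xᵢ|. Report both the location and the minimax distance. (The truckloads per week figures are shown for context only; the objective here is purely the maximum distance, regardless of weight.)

location 61.5, max distance 45.5

The 1-center on a line is the midpoint of the two extreme points: leftmost at 16, rightmost at 107.
Optimal location = (16 + 107)/2 = 61.5; maximum distance = (107 − 16)/2 = 45.5.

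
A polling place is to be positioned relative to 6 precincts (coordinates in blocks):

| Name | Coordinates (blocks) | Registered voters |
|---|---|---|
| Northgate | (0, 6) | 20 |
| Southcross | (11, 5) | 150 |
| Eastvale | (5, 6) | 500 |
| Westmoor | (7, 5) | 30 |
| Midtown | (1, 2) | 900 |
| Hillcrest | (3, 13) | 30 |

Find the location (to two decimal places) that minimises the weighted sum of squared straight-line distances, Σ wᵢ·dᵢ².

The minimiser of Σwᵢ‖p−pᵢ‖² is the weighted centroid p* = (Σwᵢpᵢ)/(Σwᵢ).
Σwᵢ = 1630.
Σwᵢxᵢ = 20·0 + 150·11 + 500·5 + 30·7 + 900·1 + 30·3 = 5350.
Σwᵢyᵢ = 20·6 + 150·5 + 500·6 + 30·5 + 900·2 + 30·13 = 6210.
x* = 5350/1630 = 3.28, y* = 6210/1630 = 3.81.

(3.28, 3.81)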